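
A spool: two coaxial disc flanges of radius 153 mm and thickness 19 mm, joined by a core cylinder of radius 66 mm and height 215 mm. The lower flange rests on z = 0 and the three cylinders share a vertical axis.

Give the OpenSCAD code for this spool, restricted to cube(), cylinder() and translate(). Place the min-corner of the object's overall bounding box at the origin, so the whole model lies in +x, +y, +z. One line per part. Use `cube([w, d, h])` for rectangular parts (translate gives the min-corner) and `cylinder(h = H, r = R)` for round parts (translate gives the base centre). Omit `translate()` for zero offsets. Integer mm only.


translate([153, 153, 0]) cylinder(h = 19, r = 153);
translate([153, 153, 19]) cylinder(h = 215, r = 66);
translate([153, 153, 234]) cylinder(h = 19, r = 153);


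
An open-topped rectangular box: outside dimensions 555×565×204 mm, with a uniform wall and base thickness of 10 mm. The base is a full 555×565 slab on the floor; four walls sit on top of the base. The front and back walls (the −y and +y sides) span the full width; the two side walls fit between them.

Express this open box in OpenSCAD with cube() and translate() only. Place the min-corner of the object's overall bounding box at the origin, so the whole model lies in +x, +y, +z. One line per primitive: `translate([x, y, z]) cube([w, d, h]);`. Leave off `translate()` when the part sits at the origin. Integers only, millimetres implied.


cube([555, 565, 10]);
translate([0, 0, 10]) cube([555, 10, 194]);
translate([0, 555, 10]) cube([555, 10, 194]);
translate([0, 10, 10]) cube([10, 545, 194]);
translate([545, 10, 10]) cube([10, 545, 194]);


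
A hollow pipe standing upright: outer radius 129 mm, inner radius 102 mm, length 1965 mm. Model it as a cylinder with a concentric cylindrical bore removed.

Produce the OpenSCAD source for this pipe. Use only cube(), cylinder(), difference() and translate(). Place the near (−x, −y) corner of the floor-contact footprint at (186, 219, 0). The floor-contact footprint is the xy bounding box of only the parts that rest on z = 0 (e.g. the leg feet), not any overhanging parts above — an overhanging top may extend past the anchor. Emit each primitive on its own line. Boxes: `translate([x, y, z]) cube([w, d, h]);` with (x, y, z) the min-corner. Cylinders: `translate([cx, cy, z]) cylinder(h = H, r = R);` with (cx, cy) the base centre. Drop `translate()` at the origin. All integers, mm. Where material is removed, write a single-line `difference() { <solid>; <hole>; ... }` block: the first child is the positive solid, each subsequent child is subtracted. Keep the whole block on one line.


difference() { translate([315, 348, 0]) cylinder(h = 1965, r = 129); translate([315, 348, 0]) cylinder(h = 1965, r = 102); }


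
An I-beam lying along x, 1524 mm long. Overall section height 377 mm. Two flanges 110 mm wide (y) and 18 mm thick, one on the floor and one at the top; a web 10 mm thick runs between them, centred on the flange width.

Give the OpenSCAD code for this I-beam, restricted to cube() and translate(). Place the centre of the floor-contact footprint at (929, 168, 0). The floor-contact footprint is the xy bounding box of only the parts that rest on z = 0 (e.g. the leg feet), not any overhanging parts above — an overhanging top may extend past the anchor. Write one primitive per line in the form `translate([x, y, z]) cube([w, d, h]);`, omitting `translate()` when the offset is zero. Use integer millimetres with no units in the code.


translate([167, 113, 0]) cube([1524, 110, 18]);
translate([167, 163, 18]) cube([1524, 10, 341]);
translate([167, 113, 359]) cube([1524, 110, 18]);


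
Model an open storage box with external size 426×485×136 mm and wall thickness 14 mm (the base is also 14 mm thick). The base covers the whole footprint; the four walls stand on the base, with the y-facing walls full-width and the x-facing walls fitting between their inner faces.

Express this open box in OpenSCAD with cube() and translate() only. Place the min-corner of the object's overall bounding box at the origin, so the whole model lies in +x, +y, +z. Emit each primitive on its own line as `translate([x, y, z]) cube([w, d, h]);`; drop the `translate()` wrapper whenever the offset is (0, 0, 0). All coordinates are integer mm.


cube([426, 485, 14]);
translate([0, 0, 14]) cube([426, 14, 122]);
translate([0, 471, 14]) cube([426, 14, 122]);
translate([0, 14, 14]) cube([14, 457, 122]);
translate([412, 14, 14]) cube([14, 457, 122]);


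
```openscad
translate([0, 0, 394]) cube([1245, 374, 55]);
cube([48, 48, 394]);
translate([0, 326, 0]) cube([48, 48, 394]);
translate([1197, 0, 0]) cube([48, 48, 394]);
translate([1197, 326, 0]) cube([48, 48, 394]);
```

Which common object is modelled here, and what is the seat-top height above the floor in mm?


A bench. The seat-top height is 449 mm.

A long slab on four corner posts — a bench. The slab sits at z = 394 with thickness 55, so the top is 394 + 55 = 449 mm.


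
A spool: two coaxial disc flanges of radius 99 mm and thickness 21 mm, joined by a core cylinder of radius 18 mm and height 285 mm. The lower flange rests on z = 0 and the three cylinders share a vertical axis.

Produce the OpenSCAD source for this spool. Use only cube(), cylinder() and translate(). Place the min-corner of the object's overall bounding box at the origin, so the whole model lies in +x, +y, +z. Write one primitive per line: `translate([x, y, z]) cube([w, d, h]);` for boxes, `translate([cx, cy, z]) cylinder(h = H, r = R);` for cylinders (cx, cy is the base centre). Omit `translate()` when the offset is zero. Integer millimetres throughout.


translate([99, 99, 0]) cylinder(h = 21, r = 99);
translate([99, 99, 21]) cylinder(h = 285, r = 18);
translate([99, 99, 306]) cylinder(h = 21, r = 99);


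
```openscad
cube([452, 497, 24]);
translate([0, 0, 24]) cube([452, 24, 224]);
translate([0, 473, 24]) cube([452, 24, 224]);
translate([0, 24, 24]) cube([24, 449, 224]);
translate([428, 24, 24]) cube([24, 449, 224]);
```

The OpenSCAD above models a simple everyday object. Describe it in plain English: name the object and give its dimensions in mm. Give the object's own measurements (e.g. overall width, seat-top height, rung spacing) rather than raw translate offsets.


An open-topped rectangular box: outside dimensions 452×497×248 mm, with a uniform wall and base thickness of 24 mm. The base is a full 452×497 slab on the floor; four walls sit on top of the base. The front and back walls (the −y and +y sides) span the full width; the two side walls fit between them.


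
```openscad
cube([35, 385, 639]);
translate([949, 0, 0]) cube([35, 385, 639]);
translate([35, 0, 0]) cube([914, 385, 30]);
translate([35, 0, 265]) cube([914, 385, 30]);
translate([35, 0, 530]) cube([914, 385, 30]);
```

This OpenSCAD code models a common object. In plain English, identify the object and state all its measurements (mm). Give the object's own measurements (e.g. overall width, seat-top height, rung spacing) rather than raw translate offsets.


An open bookshelf. Two side panels, each 35 mm thick, 385 mm deep and 639 mm tall, stand 984 mm apart (outside-to-outside). Between them sit 3 shelves, each 30 mm thick and 385 mm deep, spanning the full gap between the sides. The bottom shelf rests on the floor (its underside at z = 0) and the clear gap between one shelf's top and the next shelf's underside is 235 mm.


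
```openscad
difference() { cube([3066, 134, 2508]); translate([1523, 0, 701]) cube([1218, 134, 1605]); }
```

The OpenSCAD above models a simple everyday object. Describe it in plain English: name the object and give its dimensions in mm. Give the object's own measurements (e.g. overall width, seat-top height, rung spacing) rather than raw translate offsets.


A wall 3066 mm long (x), 134 mm thick (y), 2508 mm tall, with a rectangular window opening cut through it. The opening is 1218 mm wide and 1605 mm tall; its sill is at z = 701 mm and its near (−x) edge is 1523 mm from the wall's −x end. The opening passes through the full wall thickness.


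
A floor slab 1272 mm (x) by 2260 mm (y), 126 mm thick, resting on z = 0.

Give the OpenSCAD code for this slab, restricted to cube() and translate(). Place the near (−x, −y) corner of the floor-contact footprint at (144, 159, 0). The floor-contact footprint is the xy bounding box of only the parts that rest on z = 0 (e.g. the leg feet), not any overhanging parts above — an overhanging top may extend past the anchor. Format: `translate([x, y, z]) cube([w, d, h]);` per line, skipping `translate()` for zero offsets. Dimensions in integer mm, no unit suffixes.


translate([144, 159, 0]) cube([1272, 2260, 126]);


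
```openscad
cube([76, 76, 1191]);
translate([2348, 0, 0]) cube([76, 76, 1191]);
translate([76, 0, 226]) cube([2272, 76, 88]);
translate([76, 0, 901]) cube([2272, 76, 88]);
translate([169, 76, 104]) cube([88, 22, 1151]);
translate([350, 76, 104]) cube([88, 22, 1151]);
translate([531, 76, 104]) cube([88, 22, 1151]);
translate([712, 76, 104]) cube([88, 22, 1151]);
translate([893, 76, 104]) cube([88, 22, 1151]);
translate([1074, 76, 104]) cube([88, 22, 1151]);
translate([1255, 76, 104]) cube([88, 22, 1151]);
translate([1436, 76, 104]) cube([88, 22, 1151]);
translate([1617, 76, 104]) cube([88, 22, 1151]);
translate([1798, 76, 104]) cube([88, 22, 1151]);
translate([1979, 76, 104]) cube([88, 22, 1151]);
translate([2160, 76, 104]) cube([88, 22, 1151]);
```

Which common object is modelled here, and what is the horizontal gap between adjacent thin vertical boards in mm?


A fence section. The picket gap is 93 mm.

Two posts, two rails, 12 pickets — a fence section. Span 2272 mm holds 12 pickets of 88 mm with 13 equal gaps: ⌊(2272 − 12·88) / 13⌋ = 93 mm.


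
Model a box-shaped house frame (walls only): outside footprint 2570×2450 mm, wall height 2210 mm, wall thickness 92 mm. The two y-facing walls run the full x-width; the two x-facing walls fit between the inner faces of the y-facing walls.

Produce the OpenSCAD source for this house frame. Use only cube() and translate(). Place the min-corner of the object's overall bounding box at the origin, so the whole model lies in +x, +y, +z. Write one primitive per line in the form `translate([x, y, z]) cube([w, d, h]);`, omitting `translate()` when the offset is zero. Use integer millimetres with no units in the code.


cube([2570, 92, 2210]);
translate([0, 2358, 0]) cube([2570, 92, 2210]);
translate([0, 92, 0]) cube([92, 2266, 2210]);
translate([2478, 92, 0]) cube([92, 2266, 2210]);


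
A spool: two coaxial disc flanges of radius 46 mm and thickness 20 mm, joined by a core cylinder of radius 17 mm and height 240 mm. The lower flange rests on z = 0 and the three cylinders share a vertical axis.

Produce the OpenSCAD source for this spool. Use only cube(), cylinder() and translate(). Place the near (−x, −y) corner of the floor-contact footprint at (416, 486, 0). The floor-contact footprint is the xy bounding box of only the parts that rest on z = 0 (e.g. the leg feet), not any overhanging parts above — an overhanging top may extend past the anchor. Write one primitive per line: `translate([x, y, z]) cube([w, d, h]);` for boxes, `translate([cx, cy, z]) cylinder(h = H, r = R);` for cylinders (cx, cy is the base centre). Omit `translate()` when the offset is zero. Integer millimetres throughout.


translate([462, 532, 0]) cylinder(h = 20, r = 46);
translate([462, 532, 20]) cylinder(h = 240, r = 17);
translate([462, 532, 260]) cylinder(h = 20, r = 46);


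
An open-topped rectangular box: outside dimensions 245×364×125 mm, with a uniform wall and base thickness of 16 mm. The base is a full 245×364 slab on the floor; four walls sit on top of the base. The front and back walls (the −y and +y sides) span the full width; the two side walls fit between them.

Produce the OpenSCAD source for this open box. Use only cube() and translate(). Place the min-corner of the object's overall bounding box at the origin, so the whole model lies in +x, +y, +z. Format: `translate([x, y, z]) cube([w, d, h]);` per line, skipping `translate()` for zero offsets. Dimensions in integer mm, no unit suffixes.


cube([245, 364, 16]);
translate([0, 0, 16]) cube([245, 16, 109]);
translate([0, 348, 16]) cube([245, 16, 109]);
translate([0, 16, 16]) cube([16, 332, 109]);
translate([229, 16, 16]) cube([16, 332, 109]);


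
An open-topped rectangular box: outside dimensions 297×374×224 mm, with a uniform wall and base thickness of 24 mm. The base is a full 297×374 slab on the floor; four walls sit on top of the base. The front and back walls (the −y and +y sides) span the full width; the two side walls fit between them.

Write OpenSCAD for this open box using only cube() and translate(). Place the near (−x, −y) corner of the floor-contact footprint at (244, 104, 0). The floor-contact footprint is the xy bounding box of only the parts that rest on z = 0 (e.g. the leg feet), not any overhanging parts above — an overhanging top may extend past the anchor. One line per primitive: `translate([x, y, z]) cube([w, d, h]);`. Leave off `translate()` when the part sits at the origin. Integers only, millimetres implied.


translate([244, 104, 0]) cube([297, 374, 24]);
translate([244, 104, 24]) cube([297, 24, 200]);
translate([244, 454, 24]) cube([297, 24, 200]);
translate([244, 128, 24]) cube([24, 326, 200]);
translate([517, 128, 24]) cube([24, 326, 200]);


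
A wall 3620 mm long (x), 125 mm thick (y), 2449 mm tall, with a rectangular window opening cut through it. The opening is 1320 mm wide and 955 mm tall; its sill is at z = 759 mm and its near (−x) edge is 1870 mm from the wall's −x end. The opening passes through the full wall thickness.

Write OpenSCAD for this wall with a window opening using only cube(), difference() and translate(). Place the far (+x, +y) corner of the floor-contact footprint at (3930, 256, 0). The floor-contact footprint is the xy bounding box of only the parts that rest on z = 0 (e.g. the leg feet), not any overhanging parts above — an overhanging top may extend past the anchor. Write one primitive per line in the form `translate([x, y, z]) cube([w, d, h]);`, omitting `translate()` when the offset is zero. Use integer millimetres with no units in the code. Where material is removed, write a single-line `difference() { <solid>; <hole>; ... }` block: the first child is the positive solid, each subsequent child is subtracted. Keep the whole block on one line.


difference() { translate([310, 131, 0]) cube([3620, 125, 2449]); translate([2180, 131, 759]) cube([1320, 125, 955]); }


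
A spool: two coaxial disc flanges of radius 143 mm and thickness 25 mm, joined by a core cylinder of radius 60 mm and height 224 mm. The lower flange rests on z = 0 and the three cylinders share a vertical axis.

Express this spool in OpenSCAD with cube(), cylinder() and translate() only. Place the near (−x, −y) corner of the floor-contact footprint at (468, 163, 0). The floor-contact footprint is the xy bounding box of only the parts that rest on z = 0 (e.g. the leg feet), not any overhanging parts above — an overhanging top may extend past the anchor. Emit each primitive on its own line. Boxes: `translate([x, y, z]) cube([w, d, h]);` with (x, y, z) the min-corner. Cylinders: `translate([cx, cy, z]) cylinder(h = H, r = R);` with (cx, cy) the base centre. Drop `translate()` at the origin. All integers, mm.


translate([611, 306, 0]) cylinder(h = 25, r = 143);
translate([611, 306, 25]) cylinder(h = 224, r = 60);
translate([611, 306, 249]) cylinder(h = 25, r = 143);


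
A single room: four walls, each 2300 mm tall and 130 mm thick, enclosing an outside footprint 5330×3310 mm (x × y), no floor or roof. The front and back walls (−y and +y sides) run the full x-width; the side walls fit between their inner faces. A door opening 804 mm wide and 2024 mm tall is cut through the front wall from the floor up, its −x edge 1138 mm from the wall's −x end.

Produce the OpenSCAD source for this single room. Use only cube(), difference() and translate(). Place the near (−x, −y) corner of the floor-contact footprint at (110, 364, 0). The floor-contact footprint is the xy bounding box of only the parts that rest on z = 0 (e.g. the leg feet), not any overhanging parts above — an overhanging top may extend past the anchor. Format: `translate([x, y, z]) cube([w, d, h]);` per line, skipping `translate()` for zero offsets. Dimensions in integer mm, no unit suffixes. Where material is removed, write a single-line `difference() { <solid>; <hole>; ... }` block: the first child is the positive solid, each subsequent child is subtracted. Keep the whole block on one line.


difference() { translate([110, 364, 0]) cube([5330, 130, 2300]); translate([1248, 364, 0]) cube([804, 130, 2024]); }
translate([110, 3544, 0]) cube([5330, 130, 2300]);
translate([110, 494, 0]) cube([130, 3050, 2300]);
translate([5310, 494, 0]) cube([130, 3050, 2300]);


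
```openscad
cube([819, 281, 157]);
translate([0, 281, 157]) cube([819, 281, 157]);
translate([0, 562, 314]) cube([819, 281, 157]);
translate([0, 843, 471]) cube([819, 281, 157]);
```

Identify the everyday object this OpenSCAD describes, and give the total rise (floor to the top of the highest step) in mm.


A staircase. The total rise is 628 mm.

4 identical blocks, each offset up and back from the previous — a staircase. Each step is 157 mm tall and there are 4 of them, so the total rise is 4 × 157 = 628 mm.


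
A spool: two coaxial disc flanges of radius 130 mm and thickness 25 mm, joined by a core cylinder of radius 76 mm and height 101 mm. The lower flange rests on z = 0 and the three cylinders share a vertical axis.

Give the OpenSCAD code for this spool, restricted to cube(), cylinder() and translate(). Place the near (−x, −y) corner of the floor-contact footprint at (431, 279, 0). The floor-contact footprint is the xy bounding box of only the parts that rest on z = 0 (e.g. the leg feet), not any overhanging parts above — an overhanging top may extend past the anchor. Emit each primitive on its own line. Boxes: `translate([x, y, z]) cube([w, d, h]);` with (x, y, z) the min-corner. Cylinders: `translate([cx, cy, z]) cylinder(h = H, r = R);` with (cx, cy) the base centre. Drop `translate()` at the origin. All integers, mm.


translate([561, 409, 0]) cylinder(h = 25, r = 130);
translate([561, 409, 25]) cylinder(h = 101, r = 76);
translate([561, 409, 126]) cylinder(h = 25, r = 130);


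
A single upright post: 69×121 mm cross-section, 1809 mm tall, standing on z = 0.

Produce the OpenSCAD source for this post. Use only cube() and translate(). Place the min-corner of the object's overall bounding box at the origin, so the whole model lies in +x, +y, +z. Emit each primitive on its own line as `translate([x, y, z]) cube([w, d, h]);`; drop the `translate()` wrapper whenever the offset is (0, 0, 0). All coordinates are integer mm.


cube([69, 121, 1809]);


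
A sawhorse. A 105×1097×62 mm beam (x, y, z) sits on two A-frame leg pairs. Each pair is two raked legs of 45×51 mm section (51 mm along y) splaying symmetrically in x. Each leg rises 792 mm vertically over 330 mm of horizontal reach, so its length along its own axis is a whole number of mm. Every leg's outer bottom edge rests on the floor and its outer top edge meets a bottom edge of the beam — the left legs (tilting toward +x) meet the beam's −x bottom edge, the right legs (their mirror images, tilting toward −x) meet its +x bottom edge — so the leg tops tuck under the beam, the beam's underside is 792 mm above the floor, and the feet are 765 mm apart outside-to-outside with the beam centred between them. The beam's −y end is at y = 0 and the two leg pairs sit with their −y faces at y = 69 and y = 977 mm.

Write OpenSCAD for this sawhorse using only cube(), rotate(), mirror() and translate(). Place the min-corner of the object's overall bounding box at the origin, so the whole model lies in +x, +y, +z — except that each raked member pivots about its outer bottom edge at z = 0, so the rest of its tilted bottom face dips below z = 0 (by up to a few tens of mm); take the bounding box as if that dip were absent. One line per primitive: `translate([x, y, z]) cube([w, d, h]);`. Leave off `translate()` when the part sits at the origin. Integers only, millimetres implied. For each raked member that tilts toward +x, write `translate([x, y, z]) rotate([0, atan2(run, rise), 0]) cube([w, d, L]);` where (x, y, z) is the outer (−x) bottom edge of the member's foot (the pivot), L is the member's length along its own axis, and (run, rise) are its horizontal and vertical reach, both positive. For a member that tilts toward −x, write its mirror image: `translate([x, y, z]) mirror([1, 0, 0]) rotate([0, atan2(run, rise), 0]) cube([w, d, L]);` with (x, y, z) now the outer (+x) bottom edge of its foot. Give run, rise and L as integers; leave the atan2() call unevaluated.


translate([330, 0, 792]) cube([105, 1097, 62]);
translate([0, 69, 0]) rotate([0, atan2(330, 792), 0]) cube([45, 51, 858]);
translate([765, 69, 0]) mirror([1, 0, 0]) rotate([0, atan2(330, 792), 0]) cube([45, 51, 858]);
translate([0, 977, 0]) rotate([0, atan2(330, 792), 0]) cube([45, 51, 858]);
translate([765, 977, 0]) mirror([1, 0, 0]) rotate([0, atan2(330, 792), 0]) cube([45, 51, 858]);


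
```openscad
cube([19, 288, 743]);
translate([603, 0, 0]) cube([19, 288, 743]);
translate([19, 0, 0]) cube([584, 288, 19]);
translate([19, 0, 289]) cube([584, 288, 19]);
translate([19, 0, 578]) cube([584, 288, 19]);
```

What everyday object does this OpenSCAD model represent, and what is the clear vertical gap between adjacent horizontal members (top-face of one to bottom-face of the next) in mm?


A bookshelf. The clear shelf gap is 270 mm.

Two tall side panels with 3 horizontal boards between them — a bookshelf. The first two shelf undersides are at z = 0 and z = 289; with shelf thickness 19, the clear gap is 289 − 0 − 19 = 270 mm.


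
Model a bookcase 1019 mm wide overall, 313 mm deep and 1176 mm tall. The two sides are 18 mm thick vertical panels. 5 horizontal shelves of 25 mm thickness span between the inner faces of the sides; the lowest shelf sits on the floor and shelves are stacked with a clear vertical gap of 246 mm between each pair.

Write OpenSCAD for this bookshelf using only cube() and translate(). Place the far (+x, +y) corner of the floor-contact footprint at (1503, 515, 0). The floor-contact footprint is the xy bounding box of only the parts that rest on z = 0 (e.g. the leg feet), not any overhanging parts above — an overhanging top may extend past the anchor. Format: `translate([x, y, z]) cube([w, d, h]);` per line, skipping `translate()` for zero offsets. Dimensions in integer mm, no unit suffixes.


translate([484, 202, 0]) cube([18, 313, 1176]);
translate([1485, 202, 0]) cube([18, 313, 1176]);
translate([502, 202, 0]) cube([983, 313, 25]);
translate([502, 202, 271]) cube([983, 313, 25]);
translate([502, 202, 542]) cube([983, 313, 25]);
translate([502, 202, 813]) cube([983, 313, 25]);
translate([502, 202, 1084]) cube([983, 313, 25]);


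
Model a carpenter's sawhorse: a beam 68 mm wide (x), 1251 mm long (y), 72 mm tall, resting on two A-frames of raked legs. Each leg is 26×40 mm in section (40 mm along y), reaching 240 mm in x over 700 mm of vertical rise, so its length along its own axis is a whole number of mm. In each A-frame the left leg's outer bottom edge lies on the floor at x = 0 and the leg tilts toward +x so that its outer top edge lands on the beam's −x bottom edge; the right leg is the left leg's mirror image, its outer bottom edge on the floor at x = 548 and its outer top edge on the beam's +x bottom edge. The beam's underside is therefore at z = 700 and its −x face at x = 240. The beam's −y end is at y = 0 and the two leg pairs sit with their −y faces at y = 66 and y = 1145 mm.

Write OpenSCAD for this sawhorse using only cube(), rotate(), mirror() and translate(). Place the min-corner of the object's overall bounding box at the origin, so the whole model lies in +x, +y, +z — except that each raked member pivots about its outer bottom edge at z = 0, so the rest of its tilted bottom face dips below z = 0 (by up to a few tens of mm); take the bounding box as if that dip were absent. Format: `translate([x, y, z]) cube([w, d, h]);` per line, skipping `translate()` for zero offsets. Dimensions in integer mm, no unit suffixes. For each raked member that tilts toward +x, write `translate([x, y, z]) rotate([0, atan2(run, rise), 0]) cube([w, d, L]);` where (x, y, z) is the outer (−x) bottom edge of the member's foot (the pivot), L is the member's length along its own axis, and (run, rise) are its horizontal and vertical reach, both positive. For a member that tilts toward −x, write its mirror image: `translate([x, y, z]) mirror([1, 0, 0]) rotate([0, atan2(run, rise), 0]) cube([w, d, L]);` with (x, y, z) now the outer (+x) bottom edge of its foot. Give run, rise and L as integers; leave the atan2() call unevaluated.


translate([240, 0, 700]) cube([68, 1251, 72]);
translate([0, 66, 0]) rotate([0, atan2(240, 700), 0]) cube([26, 40, 740]);
translate([548, 66, 0]) mirror([1, 0, 0]) rotate([0, atan2(240, 700), 0]) cube([26, 40, 740]);
translate([0, 1145, 0]) rotate([0, atan2(240, 700), 0]) cube([26, 40, 740]);
translate([548, 1145, 0]) mirror([1, 0, 0]) rotate([0, atan2(240, 700), 0]) cube([26, 40, 740]);


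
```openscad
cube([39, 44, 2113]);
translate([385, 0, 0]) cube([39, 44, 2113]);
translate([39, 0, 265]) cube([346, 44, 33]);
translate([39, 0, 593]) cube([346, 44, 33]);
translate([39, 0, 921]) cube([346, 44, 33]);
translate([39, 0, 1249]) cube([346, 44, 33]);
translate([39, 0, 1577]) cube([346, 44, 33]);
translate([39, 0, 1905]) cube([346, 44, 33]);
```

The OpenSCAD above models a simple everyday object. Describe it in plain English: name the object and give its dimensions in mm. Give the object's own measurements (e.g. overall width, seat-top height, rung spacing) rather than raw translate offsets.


A straight ladder. Two 39×44 mm vertical rails, 2113 mm tall, stand 424 mm apart (outside-to-outside) with their front faces coplanar on the −y side. 6 rungs, each 44 mm deep and 33 mm tall, span between the inner faces of the rails, front faces flush with the rails. The lowest rung's underside is at z = 265 mm and rungs are spaced 328 mm apart (underside to underside).


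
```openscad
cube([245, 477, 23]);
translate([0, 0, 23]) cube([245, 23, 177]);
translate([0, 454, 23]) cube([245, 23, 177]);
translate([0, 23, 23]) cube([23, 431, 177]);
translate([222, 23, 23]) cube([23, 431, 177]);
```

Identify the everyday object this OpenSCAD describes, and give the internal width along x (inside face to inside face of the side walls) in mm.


An open box. The internal width is 199 mm.

A 245×477 base slab with four walls standing on it — an open box. The base is 245 mm wide and the walls are 23 mm thick, so the internal width is 245 − 2 × 23 = 199 mm.


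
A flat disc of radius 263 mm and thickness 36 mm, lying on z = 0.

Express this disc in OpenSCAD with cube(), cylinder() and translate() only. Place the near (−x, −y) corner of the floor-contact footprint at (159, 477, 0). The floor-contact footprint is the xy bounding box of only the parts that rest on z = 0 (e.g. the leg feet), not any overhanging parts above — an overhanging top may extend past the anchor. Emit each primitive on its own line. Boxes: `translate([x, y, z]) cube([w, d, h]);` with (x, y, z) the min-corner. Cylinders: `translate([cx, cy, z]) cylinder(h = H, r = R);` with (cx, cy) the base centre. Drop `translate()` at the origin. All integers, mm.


translate([422, 740, 0]) cylinder(h = 36, r = 263);


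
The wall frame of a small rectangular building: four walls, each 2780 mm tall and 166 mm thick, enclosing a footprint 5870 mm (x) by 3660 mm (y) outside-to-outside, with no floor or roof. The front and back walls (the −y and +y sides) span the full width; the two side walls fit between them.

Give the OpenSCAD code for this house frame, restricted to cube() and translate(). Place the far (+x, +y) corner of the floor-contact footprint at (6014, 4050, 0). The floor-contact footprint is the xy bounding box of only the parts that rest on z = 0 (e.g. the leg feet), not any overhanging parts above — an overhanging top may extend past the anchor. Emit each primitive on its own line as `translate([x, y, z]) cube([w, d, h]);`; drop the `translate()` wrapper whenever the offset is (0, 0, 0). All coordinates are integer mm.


translate([144, 390, 0]) cube([5870, 166, 2780]);
translate([144, 3884, 0]) cube([5870, 166, 2780]);
translate([144, 556, 0]) cube([166, 3328, 2780]);
translate([5848, 556, 0]) cube([166, 3328, 2780]);


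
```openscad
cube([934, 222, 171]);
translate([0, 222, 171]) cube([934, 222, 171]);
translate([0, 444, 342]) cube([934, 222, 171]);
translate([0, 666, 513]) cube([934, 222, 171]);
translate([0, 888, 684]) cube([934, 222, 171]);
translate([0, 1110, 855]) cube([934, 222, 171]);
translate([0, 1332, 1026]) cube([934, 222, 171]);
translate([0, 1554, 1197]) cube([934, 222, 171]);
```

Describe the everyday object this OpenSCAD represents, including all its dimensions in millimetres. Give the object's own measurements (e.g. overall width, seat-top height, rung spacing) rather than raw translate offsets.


A straight staircase of 8 solid steps. Each step is 934 mm wide (x), 222 mm deep (y, the going) and 171 mm tall (the rise). The first step rests on the floor; each subsequent step sits one going further in +y and one rise higher in +z, directly behind and above the previous step with no overlap.


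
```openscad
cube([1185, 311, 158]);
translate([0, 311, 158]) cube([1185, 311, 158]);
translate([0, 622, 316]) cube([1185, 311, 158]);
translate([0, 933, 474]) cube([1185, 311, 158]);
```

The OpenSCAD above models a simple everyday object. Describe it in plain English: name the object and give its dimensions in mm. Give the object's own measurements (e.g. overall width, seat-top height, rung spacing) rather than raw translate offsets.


A straight staircase of 4 solid steps. Each step is 1185 mm wide (x), 311 mm deep (y, the going) and 158 mm tall (the rise). The first step rests on the floor; each subsequent step sits one going further in +y and one rise higher in +z, directly behind and above the previous step with no overlap.


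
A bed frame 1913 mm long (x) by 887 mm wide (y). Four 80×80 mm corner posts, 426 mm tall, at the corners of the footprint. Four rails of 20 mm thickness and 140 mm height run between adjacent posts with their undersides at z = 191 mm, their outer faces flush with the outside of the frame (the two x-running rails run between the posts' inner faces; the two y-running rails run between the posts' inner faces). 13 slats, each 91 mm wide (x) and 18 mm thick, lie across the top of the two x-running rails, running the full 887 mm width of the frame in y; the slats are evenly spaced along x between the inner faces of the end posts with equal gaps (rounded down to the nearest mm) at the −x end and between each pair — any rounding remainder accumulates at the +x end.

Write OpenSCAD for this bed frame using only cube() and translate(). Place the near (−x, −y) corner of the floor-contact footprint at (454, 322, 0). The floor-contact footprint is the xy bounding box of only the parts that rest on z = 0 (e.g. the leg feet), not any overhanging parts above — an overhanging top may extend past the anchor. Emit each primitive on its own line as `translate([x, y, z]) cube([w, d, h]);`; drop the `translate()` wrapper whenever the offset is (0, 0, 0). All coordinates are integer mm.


// slat z = rail_z + rail_h = 191 + 140 = 331
// slat gap = ⌊(1753 − 13·91) / 14⌋ = 40
translate([454, 322, 0]) cube([80, 80, 426]);
translate([454, 1129, 0]) cube([80, 80, 426]);
translate([2287, 322, 0]) cube([80, 80, 426]);
translate([2287, 1129, 0]) cube([80, 80, 426]);
translate([534, 322, 191]) cube([1753, 20, 140]);
translate([534, 1189, 191]) cube([1753, 20, 140]);
translate([454, 402, 191]) cube([20, 727, 140]);
translate([2347, 402, 191]) cube([20, 727, 140]);
translate([574, 322, 331]) cube([91, 887, 18]);
translate([705, 322, 331]) cube([91, 887, 18]);
translate([836, 322, 331]) cube([91, 887, 18]);
translate([967, 322, 331]) cube([91, 887, 18]);
translate([1098, 322, 331]) cube([91, 887, 18]);
translate([1229, 322, 331]) cube([91, 887, 18]);
translate([1360, 322, 331]) cube([91, 887, 18]);
translate([1491, 322, 331]) cube([91, 887, 18]);
translate([1622, 322, 331]) cube([91, 887, 18]);
translate([1753, 322, 331]) cube([91, 887, 18]);
translate([1884, 322, 331]) cube([91, 887, 18]);
translate([2015, 322, 331]) cube([91, 887, 18]);
translate([2146, 322, 331]) cube([91, 887, 18]);


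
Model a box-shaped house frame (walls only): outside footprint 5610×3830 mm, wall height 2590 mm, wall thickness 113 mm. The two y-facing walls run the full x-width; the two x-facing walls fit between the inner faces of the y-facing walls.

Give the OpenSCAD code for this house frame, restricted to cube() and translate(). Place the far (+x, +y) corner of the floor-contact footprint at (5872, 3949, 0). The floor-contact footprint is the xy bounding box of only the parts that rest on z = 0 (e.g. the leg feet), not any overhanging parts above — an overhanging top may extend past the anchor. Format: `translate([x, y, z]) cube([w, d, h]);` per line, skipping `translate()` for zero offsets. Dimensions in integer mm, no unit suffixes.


translate([262, 119, 0]) cube([5610, 113, 2590]);
translate([262, 3836, 0]) cube([5610, 113, 2590]);
translate([262, 232, 0]) cube([113, 3604, 2590]);
translate([5759, 232, 0]) cube([113, 3604, 2590]);


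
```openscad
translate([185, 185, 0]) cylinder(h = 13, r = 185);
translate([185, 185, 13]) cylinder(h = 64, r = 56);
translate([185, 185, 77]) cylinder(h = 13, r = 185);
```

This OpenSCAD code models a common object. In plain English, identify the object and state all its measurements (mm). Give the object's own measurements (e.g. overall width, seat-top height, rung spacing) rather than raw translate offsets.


A spool: two coaxial disc flanges of radius 185 mm and thickness 13 mm, joined by a core cylinder of radius 56 mm and height 64 mm. The lower flange rests on z = 0 and the three cylinders share a vertical axis.


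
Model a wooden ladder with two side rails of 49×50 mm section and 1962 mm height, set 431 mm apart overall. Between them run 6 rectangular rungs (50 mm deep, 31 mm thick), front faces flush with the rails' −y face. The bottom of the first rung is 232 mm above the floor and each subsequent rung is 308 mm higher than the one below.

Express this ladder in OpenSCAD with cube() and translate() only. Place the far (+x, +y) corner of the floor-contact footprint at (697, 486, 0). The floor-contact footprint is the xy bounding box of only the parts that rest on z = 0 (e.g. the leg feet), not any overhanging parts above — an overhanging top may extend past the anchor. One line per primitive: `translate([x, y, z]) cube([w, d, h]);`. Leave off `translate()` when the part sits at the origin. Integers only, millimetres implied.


// rung span = 431 - 2*49 = 333
// rung[k] z = 232 + k*308
translate([266, 436, 0]) cube([49, 50, 1962]);
translate([648, 436, 0]) cube([49, 50, 1962]);
translate([315, 436, 232]) cube([333, 50, 31]);
translate([315, 436, 540]) cube([333, 50, 31]);
translate([315, 436, 848]) cube([333, 50, 31]);
translate([315, 436, 1156]) cube([333, 50, 31]);
translate([315, 436, 1464]) cube([333, 50, 31]);
translate([315, 436, 1772]) cube([333, 50, 31]);


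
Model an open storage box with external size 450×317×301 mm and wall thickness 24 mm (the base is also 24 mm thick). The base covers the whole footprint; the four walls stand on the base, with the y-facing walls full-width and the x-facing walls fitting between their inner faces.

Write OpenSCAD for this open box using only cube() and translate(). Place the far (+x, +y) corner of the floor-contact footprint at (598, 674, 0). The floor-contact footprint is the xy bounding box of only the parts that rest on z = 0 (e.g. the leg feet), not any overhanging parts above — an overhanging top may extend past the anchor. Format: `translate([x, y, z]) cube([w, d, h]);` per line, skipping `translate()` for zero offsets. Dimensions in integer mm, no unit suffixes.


translate([148, 357, 0]) cube([450, 317, 24]);
translate([148, 357, 24]) cube([450, 24, 277]);
translate([148, 650, 24]) cube([450, 24, 277]);
translate([148, 381, 24]) cube([24, 269, 277]);
translate([574, 381, 24]) cube([24, 269, 277]);


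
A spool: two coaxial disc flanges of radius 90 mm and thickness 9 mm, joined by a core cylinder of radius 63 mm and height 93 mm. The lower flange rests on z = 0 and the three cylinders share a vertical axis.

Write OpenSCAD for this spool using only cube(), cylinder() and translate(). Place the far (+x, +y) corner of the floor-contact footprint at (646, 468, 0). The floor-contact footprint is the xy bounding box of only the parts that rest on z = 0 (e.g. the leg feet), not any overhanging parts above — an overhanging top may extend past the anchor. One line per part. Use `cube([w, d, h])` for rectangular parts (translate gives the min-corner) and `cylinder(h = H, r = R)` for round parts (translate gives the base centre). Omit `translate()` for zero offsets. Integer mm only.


translate([556, 378, 0]) cylinder(h = 9, r = 90);
translate([556, 378, 9]) cylinder(h = 93, r = 63);
translate([556, 378, 102]) cylinder(h = 9, r = 90);


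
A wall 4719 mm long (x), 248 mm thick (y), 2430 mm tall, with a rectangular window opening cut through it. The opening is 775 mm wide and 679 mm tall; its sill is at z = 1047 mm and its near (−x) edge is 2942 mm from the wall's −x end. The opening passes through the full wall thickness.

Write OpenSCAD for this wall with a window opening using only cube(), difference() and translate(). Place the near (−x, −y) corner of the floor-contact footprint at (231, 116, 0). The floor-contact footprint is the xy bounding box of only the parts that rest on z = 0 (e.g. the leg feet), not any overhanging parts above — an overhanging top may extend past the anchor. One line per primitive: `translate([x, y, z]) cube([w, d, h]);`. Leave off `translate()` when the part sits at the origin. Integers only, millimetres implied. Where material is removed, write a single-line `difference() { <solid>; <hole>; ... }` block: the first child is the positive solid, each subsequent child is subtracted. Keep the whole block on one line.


difference() { translate([231, 116, 0]) cube([4719, 248, 2430]); translate([3173, 116, 1047]) cube([775, 248, 679]); }


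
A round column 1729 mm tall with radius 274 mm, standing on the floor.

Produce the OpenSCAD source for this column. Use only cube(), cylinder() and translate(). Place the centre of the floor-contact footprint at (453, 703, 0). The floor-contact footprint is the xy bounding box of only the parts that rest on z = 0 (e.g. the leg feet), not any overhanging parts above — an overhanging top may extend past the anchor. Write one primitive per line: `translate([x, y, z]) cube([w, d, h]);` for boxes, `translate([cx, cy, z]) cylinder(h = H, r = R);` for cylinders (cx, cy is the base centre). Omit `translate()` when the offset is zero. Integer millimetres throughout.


translate([453, 703, 0]) cylinder(h = 1729, r = 274);


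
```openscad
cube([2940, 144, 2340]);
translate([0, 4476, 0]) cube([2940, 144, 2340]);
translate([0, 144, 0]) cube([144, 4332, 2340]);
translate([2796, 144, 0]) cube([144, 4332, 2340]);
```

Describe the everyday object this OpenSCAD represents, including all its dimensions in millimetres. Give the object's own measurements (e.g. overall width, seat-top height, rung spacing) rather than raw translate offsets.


The wall frame of a small rectangular building: four walls, each 2340 mm tall and 144 mm thick, enclosing a footprint 2940 mm (x) by 4620 mm (y) outside-to-outside, with no floor or roof. The front and back walls (the −y and +y sides) span the full width; the two side walls fit between them.
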